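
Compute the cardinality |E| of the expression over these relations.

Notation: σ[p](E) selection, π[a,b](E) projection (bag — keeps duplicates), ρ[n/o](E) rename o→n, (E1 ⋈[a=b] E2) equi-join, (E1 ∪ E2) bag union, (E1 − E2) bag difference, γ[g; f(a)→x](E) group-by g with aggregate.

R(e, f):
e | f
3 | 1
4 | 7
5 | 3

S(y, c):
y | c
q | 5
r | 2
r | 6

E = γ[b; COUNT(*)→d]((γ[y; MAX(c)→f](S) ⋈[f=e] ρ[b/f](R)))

Row counts bottom-up:
  S → 3
  γ[y; MAX(c)→f](S) → 2
  R → 3
  ρ[b/f](R) → 3
  (γ[y; MAX(c)→f](S) ⋈[f=e] ρ[b/f](R)) → 1
  γ[b; COUNT(*)→d]((γ[y; MAX(c)→f](S) ⋈[f=e] ρ[b/f](R))) → 1

|E| = 1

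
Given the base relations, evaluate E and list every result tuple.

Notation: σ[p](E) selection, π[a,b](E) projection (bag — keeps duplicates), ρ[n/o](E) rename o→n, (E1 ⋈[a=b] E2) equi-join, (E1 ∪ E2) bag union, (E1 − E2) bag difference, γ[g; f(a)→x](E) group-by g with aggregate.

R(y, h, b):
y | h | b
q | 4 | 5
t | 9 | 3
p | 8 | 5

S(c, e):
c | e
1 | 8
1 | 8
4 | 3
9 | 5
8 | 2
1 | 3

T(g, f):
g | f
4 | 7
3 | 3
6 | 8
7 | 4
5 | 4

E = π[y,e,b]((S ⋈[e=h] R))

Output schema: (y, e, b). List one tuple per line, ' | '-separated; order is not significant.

Subexpression sizes:
  S → 6
  R → 3
  (S ⋈[e=h] R) → 2
  π[y,e,b]((S ⋈[e=h] R)) → 2

== RESULT ==
y | e | b
p | 8 | 5
p | 8 | 5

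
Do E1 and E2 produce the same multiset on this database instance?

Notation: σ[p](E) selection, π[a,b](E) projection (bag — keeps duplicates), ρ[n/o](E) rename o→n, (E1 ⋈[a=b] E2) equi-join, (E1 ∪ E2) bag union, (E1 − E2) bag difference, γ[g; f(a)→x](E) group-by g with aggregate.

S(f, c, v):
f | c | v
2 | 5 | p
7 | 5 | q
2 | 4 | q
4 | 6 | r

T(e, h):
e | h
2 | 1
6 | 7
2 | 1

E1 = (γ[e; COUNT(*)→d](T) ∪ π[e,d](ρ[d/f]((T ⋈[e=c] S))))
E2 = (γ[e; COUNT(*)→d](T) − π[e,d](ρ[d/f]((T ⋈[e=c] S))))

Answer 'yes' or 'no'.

E1 row counts bottom-up:
  T → 3
  γ[e; COUNT(*)→d](T) → 2
  T → 3
  S → 4
  (T ⋈[e=c] S) → 1
  ρ[d/f]((T ⋈[e=c] S)) → 1
  π[e,d](ρ[d/f]((T ⋈[e=c] S))) → 1
  (γ[e; COUNT(*)→d](T) ∪ π[e,d](ρ[d/f]((T ⋈[e=c] S)))) → 3
E2 row counts bottom-up:
  T → 3
  γ[e; COUNT(*)→d](T) → 2
  T → 3
  S → 4
  (T ⋈[e=c] S) → 1
  ρ[d/f]((T ⋈[e=c] S)) → 1
  π[e,d](ρ[d/f]((T ⋈[e=c] S))) → 1
  (γ[e; COUNT(*)→d](T) − π[e,d](ρ[d/f]((T ⋈[e=c] S)))) → 2

E1 result:
e | d
2 | 2
6 | 1
6 | 4
E2 result:
e | d
2 | 2
6 | 1
Witness: (6, 4) appears 1× in E1 but 0× in E2.

no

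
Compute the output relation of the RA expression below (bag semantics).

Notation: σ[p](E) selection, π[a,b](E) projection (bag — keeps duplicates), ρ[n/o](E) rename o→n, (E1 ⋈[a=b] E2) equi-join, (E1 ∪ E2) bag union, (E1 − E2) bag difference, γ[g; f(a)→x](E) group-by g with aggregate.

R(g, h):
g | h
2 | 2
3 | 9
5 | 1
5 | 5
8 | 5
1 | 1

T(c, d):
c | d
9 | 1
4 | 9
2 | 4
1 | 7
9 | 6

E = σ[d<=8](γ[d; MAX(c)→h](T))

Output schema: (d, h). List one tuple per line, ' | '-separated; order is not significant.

Subexpression sizes:
  T → 5
  γ[d; MAX(c)→h](T) → 5
  σ[d<=8](γ[d; MAX(c)→h](T)) → 4

== RESULT ==
d | h
1 | 9
4 | 2
6 | 9
7 | 1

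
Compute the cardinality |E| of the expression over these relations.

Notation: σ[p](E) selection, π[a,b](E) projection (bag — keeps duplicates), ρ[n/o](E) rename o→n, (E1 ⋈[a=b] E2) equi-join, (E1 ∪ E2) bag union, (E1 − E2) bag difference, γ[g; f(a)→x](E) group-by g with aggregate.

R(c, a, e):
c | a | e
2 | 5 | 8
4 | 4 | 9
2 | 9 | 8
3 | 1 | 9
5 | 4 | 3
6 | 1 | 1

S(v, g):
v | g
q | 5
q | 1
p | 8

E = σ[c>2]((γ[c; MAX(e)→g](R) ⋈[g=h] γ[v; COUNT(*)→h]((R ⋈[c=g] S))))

Row counts bottom-up:
  R → 6
  γ[c; MAX(e)→g](R) → 5
  R → 6
  S → 3
  (R ⋈[c=g] S) → 1
  γ[v; COUNT(*)→h]((R ⋈[c=g] S)) → 1
  (γ[c; MAX(e)→g](R) ⋈[g=h] γ[v; COUNT(*)→h]((R ⋈[c=g] S))) → 1
  σ[c>2]((γ[c; MAX(e)→g](R) ⋈[g=h] γ[v; COUNT(*)→h]((R ⋈[c=g] S)))) → 1

|E| = 1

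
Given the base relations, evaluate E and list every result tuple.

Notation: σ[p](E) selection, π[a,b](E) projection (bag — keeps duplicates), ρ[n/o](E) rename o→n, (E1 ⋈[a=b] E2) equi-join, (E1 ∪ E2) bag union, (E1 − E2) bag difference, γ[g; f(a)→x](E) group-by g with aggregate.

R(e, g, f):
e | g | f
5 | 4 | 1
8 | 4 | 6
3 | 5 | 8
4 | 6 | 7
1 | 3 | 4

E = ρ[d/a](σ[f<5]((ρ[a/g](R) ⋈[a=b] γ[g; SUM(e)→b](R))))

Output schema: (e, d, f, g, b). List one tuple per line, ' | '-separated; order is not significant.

Per-node cardinality:
  R → 5
  ρ[a/g](R) → 5
  R → 5
  γ[g; SUM(e)→b](R) → 4
  (ρ[a/g](R) ⋈[a=b] γ[g; SUM(e)→b](R)) → 3
  σ[f<5]((ρ[a/g](R) ⋈[a=b] γ[g; SUM(e)→b](R))) → 2
  ρ[d/a](σ[f<5]((ρ[a/g](R) ⋈[a=b] γ[g; SUM(e)→b](R)))) → 2

== RESULT ==
e | d | f | g | b
1 | 3 | 4 | 5 | 3
5 | 4 | 1 | 6 | 4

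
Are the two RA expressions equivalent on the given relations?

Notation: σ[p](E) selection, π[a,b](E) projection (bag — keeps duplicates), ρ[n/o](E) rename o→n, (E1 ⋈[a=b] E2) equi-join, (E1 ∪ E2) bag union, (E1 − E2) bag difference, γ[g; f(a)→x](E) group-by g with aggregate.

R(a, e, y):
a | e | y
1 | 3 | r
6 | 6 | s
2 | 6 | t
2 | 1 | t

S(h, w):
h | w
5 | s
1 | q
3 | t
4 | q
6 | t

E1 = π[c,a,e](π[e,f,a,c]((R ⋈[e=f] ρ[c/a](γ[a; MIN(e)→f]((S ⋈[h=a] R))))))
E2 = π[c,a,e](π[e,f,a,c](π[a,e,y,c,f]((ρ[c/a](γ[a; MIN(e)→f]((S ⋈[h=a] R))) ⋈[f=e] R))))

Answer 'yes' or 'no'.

E1 row counts bottom-up:
  R → 4
  S → 5
  R → 4
  (S ⋈[h=a] R) → 2
  γ[a; MIN(e)→f]((S ⋈[h=a] R)) → 2
  ρ[c/a](γ[a; MIN(e)→f]((S ⋈[h=a] R))) → 2
  (R ⋈[e=f] ρ[c/a](γ[a; MIN(e)→f]((S ⋈[h=a] R)))) → 3
  π[e,f,a,c]((R ⋈[e=f] ρ[c/a](γ[a; MIN(e)→f]((S ⋈[h=a] R))))) → 3
  π[c,a,e](π[e,f,a,c]((R ⋈[e=f] ρ[c/a](γ[a; MIN(e)→f]((S ⋈[h=a] R)))))) → 3
E2 row counts bottom-up:
  S → 5
  R → 4
  (S ⋈[h=a] R) → 2
  γ[a; MIN(e)→f]((S ⋈[h=a] R)) → 2
  ρ[c/a](γ[a; MIN(e)→f]((S ⋈[h=a] R))) → 2
  R → 4
  (ρ[c/a](γ[a; MIN(e)→f]((S ⋈[h=a] R))) ⋈[f=e] R) → 3
  π[a,e,y,c,f]((ρ[c/a](γ[a; MIN(e)→f]((S ⋈[h=a] R))) ⋈[f=e] R)) → 3
  π[e,f,a,c](π[a,e,y,c,f]((ρ[c/a](γ[a; MIN(e)→f]((S ⋈[h=a] R))) ⋈[f=e] R))) → 3
  π[c,a,e](π[e,f,a,c](π[a,e,y,c,f]((ρ[c/a](γ[a; MIN(e)→f]((S ⋈[h=a] R))) ⋈[f=e] R)))) → 3

E1 and E2 produce the same multiset:
c | a | e
1 | 1 | 3
6 | 2 | 6
6 | 6 | 6

yes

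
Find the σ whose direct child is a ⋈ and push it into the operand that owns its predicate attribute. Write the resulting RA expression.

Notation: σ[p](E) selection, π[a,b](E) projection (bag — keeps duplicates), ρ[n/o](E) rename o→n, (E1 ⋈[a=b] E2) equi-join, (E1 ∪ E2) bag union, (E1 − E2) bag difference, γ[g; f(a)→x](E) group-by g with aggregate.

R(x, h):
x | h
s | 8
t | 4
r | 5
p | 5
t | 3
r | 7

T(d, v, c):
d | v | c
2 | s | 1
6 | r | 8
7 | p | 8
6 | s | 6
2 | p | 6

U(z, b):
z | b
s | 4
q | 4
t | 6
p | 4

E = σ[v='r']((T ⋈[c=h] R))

σ filters on v, owned by the left side.
E' = (σ[v='r'](T) ⋈[c=h] R)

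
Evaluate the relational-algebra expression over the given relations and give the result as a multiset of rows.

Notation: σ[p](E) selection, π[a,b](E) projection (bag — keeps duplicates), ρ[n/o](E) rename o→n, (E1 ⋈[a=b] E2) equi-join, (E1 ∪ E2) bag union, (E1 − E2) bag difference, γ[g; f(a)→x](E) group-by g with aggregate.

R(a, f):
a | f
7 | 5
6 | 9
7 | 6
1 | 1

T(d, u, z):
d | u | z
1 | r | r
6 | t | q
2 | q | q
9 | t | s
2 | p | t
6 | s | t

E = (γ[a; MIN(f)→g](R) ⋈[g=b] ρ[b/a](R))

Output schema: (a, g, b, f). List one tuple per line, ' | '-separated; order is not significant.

Per-node cardinality:
  R → 4
  γ[a; MIN(f)→g](R) → 3
  R → 4
  ρ[b/a](R) → 4
  (γ[a; MIN(f)→g](R) ⋈[g=b] ρ[b/a](R)) → 1

== RESULT ==
a | g | b | f
1 | 1 | 1 | 1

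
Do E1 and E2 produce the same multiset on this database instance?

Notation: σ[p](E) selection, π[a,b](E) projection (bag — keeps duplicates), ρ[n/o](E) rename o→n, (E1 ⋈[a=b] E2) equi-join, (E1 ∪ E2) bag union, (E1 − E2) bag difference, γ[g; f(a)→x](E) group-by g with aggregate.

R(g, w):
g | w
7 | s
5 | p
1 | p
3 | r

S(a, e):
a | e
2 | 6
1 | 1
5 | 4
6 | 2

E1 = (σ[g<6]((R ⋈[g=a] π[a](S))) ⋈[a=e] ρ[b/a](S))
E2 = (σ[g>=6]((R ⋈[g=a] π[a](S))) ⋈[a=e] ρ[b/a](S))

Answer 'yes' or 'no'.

E1 subexpression sizes:
  R → 4
  S → 4
  π[a](S) → 4
  (R ⋈[g=a] π[a](S)) → 2
  σ[g<6]((R ⋈[g=a] π[a](S))) → 2
  S → 4
  ρ[b/a](S) → 4
  (σ[g<6]((R ⋈[g=a] π[a](S))) ⋈[a=e] ρ[b/a](S)) → 1
E2 subexpression sizes:
  R → 4
  S → 4
  π[a](S) → 4
  (R ⋈[g=a] π[a](S)) → 2
  σ[g>=6]((R ⋈[g=a] π[a](S))) → 0
  S → 4
  ρ[b/a](S) → 4
  (σ[g>=6]((R ⋈[g=a] π[a](S))) ⋈[a=e] ρ[b/a](S)) → 0

E1 result:
g | w | a | b | e
1 | p | 1 | 1 | 1
E2 result:
g | w | a | b | e
(0 rows)
Witness: (1, 'p', 1, 1, 1) appears 1× in E1 but 0× in E2.

no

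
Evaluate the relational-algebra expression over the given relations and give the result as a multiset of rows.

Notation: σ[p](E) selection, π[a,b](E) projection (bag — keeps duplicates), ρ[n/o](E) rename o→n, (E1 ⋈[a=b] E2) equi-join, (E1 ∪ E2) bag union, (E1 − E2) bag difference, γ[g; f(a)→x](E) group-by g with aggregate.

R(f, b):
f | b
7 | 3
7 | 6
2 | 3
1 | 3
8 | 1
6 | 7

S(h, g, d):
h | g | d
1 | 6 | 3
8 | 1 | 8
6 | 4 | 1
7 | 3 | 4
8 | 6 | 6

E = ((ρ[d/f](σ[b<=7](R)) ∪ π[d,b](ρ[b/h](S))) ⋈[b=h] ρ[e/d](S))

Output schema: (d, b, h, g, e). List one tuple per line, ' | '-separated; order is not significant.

Per-node cardinality:
  R → 6
  σ[b<=7](R) → 6
  ρ[d/f](σ[b<=7](R)) → 6
  S → 5
  ρ[b/h](S) → 5
  π[d,b](ρ[b/h](S)) → 5
  (ρ[d/f](σ[b<=7](R)) ∪ π[d,b](ρ[b/h](S))) → 11
  S → 5
  ρ[e/d](S) → 5
  ((ρ[d/f](σ[b<=7](R)) ∪ π[d,b](ρ[b/h](S))) ⋈[b=h] ρ[e/d](S)) → 10

== RESULT ==
d | b | h | g | e
1 | 6 | 6 | 4 | 1
3 | 1 | 1 | 6 | 3
4 | 7 | 7 | 3 | 4
6 | 7 | 7 | 3 | 4
6 | 8 | 8 | 1 | 8
6 | 8 | 8 | 6 | 6
7 | 6 | 6 | 4 | 1
8 | 1 | 1 | 6 | 3
8 | 8 | 8 | 1 | 8
8 | 8 | 8 | 6 | 6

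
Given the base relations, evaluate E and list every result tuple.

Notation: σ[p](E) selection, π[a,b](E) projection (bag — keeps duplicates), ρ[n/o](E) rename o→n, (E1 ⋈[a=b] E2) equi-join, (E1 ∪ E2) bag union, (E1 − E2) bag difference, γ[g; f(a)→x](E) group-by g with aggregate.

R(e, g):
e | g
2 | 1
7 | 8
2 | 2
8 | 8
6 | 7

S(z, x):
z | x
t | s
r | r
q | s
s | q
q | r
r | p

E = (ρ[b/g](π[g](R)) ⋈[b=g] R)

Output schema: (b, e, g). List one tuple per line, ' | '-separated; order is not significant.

Per-node cardinality:
  R → 5
  π[g](R) → 5
  ρ[b/g](π[g](R)) → 5
  R → 5
  (ρ[b/g](π[g](R)) ⋈[b=g] R) → 7

== RESULT ==
b | e | g
1 | 2 | 1
2 | 2 | 2
7 | 6 | 7
8 | 7 | 8
8 | 7 | 8
8 | 8 | 8
8 | 8 | 8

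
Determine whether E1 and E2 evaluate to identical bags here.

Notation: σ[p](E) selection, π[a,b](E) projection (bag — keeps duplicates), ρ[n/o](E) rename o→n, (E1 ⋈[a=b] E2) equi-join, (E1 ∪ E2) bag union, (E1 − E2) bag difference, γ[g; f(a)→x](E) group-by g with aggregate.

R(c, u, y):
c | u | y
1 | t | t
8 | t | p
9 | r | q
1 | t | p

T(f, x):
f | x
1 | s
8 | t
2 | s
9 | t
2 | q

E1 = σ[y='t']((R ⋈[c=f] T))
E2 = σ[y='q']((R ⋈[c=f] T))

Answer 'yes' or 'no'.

E1 row counts bottom-up:
  R → 4
  T → 5
  (R ⋈[c=f] T) → 4
  σ[y='t']((R ⋈[c=f] T)) → 1
E2 row counts bottom-up:
  R → 4
  T → 5
  (R ⋈[c=f] T) → 4
  σ[y='q']((R ⋈[c=f] T)) → 1

E1 result:
c | u | y | f | x
1 | t | t | 1 | s
E2 result:
c | u | y | f | x
9 | r | q | 9 | t
Witness: (1, 't', 't', 1, 's') appears 1× in E1 but 0× in E2.

no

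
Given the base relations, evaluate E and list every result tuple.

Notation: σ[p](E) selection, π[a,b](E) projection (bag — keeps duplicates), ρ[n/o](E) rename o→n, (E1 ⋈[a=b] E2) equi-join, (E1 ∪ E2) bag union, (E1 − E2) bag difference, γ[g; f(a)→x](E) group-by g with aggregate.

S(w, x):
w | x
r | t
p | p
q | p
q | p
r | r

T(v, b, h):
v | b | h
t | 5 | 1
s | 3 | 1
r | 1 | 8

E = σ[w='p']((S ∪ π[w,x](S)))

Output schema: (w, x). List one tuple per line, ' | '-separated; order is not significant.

Subexpression sizes:
  S → 5
  S → 5
  π[w,x](S) → 5
  (S ∪ π[w,x](S)) → 10
  σ[w='p']((S ∪ π[w,x](S))) → 2

== RESULT ==
w | x
p | p
p | p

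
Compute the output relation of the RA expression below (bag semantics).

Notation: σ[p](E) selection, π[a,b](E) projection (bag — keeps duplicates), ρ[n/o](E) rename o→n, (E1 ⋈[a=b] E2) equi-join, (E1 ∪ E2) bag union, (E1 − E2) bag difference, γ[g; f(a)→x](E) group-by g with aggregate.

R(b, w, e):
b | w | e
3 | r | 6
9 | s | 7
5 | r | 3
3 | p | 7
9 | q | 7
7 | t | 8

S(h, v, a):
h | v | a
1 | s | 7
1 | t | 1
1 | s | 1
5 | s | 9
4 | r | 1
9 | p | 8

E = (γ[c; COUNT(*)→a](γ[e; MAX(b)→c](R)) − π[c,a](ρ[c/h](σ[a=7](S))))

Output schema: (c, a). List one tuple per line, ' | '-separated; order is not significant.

Row counts bottom-up:
  R → 6
  γ[e; MAX(b)→c](R) → 4
  γ[c; COUNT(*)→a](γ[e; MAX(b)→c](R)) → 4
  S → 6
  σ[a=7](S) → 1
  ρ[c/h](σ[a=7](S)) → 1
  π[c,a](ρ[c/h](σ[a=7](S))) → 1
  (γ[c; COUNT(*)→a](γ[e; MAX(b)→c](R)) − π[c,a](ρ[c/h](σ[a=7](S)))) → 4

== RESULT ==
c | a
3 | 1
5 | 1
7 | 1
9 | 1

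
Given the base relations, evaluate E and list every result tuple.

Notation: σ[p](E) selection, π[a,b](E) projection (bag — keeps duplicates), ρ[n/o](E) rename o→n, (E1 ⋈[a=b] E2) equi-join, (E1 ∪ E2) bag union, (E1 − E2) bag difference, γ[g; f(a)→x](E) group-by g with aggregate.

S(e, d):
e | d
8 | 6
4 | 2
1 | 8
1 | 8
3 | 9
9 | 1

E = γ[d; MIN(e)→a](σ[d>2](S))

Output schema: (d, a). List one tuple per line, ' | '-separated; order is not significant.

Stepwise |·|:
  S → 6
  σ[d>2](S) → 4
  γ[d; MIN(e)→a](σ[d>2](S)) → 3

== RESULT ==
d | a
6 | 8
8 | 1
9 | 3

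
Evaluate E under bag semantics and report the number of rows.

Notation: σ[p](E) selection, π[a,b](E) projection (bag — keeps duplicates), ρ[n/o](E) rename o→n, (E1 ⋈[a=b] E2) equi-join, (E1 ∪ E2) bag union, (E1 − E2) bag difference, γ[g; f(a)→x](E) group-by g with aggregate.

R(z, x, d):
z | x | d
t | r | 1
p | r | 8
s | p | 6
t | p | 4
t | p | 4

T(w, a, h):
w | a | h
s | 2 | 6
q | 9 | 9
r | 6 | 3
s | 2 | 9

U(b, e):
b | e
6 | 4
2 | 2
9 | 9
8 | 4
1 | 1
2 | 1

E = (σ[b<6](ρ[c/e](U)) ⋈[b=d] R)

Subexpression sizes:
  U → 6
  ρ[c/e](U) → 6
  σ[b<6](ρ[c/e](U)) → 3
  R → 5
  (σ[b<6](ρ[c/e](U)) ⋈[b=d] R) → 1

|E| = 1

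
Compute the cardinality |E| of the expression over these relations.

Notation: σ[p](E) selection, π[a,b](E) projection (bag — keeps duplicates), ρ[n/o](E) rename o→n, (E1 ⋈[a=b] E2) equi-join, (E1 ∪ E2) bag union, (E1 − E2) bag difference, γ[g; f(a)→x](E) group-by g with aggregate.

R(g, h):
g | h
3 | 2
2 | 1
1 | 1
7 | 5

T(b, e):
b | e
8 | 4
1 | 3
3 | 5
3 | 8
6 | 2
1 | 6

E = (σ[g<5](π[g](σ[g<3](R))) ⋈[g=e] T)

Row counts bottom-up:
  R → 4
  σ[g<3](R) → 2
  π[g](σ[g<3](R)) → 2
  σ[g<5](π[g](σ[g<3](R))) → 2
  T → 6
  (σ[g<5](π[g](σ[g<3](R))) ⋈[g=e] T) → 1

|E| = 1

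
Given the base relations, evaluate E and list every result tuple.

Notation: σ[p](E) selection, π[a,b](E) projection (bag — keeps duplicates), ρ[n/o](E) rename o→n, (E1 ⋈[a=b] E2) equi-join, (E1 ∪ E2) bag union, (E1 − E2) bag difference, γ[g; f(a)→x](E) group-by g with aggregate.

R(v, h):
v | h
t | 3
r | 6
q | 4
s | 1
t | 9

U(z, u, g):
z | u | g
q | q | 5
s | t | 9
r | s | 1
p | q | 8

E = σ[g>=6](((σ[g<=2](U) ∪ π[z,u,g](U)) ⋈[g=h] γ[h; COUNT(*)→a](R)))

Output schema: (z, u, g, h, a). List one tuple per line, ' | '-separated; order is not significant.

Row counts bottom-up:
  U → 4
  σ[g<=2](U) → 1
  U → 4
  π[z,u,g](U) → 4
  (σ[g<=2](U) ∪ π[z,u,g](U)) → 5
  R → 5
  γ[h; COUNT(*)→a](R) → 5
  ((σ[g<=2](U) ∪ π[z,u,g](U)) ⋈[g=h] γ[h; COUNT(*)→a](R)) → 3
  σ[g>=6](((σ[g<=2](U) ∪ π[z,u,g](U)) ⋈[g=h] γ[h; COUNT(*)→a](R))) → 1

== RESULT ==
z | u | g | h | a
s | t | 9 | 9 | 1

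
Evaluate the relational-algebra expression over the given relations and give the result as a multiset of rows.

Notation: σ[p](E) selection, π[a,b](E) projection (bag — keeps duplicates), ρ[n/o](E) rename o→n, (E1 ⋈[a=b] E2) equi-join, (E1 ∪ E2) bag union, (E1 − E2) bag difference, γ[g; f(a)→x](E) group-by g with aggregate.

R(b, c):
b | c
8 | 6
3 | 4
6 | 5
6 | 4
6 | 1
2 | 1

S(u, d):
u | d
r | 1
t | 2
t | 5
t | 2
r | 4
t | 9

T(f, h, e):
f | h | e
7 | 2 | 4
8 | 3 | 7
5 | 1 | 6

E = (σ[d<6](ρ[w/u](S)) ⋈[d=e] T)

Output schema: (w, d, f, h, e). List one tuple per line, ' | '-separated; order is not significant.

Subexpression sizes:
  S → 6
  ρ[w/u](S) → 6
  σ[d<6](ρ[w/u](S)) → 5
  T → 3
  (σ[d<6](ρ[w/u](S)) ⋈[d=e] T) → 1

== RESULT ==
w | d | f | h | e
r | 4 | 7 | 2 | 4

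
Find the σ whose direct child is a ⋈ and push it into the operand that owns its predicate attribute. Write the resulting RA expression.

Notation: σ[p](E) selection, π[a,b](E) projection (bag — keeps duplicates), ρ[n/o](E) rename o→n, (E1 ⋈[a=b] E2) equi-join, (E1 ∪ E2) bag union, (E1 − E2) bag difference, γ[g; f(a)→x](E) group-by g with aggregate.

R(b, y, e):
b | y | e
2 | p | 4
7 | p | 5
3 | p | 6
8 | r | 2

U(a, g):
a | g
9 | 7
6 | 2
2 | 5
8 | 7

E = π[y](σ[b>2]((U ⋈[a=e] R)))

σ filters on b, owned by the right side.
E' = π[y]((U ⋈[a=e] σ[b>2](R)))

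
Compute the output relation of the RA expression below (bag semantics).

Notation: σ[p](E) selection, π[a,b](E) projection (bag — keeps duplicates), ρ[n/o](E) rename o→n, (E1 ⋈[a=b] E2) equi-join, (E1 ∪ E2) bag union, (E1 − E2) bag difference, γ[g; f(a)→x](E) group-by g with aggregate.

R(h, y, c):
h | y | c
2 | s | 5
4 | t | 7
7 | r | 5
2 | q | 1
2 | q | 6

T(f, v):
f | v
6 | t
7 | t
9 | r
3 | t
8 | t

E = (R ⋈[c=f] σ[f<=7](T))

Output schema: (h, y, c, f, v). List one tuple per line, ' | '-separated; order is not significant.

Per-node cardinality:
  R → 5
  T → 5
  σ[f<=7](T) → 3
  (R ⋈[c=f] σ[f<=7](T)) → 2

== RESULT ==
h | y | c | f | v
2 | q | 6 | 6 | t
4 | t | 7 | 7 | t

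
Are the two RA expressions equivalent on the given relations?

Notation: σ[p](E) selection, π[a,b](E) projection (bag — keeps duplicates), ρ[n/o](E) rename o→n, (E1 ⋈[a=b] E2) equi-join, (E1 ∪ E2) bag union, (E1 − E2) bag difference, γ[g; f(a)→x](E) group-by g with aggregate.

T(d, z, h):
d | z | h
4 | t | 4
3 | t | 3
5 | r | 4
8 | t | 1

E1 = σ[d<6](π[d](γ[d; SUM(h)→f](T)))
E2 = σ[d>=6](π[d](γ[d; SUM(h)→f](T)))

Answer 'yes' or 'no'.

E1 subexpression sizes:
  T → 4
  γ[d; SUM(h)→f](T) → 4
  π[d](γ[d; SUM(h)→f](T)) → 4
  σ[d<6](π[d](γ[d; SUM(h)→f](T))) → 3
E2 subexpression sizes:
  T → 4
  γ[d; SUM(h)→f](T) → 4
  π[d](γ[d; SUM(h)→f](T)) → 4
  σ[d>=6](π[d](γ[d; SUM(h)→f](T))) → 1

E1 result:
d
3
4
5
E2 result:
d
8
Witness: (8,) appears 0× in E1 but 1× in E2.

no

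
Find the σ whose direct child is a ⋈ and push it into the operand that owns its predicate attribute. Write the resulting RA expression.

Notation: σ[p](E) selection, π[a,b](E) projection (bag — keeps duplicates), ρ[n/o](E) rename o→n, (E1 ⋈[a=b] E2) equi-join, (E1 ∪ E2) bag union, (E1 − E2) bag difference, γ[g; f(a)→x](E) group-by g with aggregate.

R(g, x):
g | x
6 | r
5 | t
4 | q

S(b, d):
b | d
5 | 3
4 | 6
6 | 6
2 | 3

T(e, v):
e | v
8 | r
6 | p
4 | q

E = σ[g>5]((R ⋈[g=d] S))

σ filters on g, owned by the left side.
E' = (σ[g>5](R) ⋈[g=d] S)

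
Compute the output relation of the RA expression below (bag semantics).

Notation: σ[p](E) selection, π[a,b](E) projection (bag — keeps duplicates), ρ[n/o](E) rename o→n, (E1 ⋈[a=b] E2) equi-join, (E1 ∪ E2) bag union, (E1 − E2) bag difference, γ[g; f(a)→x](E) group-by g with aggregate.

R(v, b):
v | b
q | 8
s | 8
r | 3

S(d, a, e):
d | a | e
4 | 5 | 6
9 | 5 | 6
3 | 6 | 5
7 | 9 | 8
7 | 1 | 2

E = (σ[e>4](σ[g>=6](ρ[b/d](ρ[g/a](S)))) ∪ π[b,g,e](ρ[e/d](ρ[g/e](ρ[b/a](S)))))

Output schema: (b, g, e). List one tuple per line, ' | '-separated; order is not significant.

Stepwise |·|:
  S → 5
  ρ[g/a](S) → 5
  ρ[b/d](ρ[g/a](S)) → 5
  σ[g>=6](ρ[b/d](ρ[g/a](S))) → 2
  σ[e>4](σ[g>=6](ρ[b/d](ρ[g/a](S)))) → 2
  S → 5
  ρ[b/a](S) → 5
  ρ[g/e](ρ[b/a](S)) → 5
  ρ[e/d](ρ[g/e](ρ[b/a](S))) → 5
  π[b,g,e](ρ[e/d](ρ[g/e](ρ[b/a](S)))) → 5
  (σ[e>4](σ[g>=6](ρ[b/d](ρ[g/a](S)))) ∪ π[b,g,e](ρ[e/d](ρ[g/e](ρ[b/a](S))))) → 7

== RESULT ==
b | g | e
1 | 2 | 7
3 | 6 | 5
5 | 6 | 4
5 | 6 | 9
6 | 5 | 3
7 | 9 | 8
9 | 8 | 7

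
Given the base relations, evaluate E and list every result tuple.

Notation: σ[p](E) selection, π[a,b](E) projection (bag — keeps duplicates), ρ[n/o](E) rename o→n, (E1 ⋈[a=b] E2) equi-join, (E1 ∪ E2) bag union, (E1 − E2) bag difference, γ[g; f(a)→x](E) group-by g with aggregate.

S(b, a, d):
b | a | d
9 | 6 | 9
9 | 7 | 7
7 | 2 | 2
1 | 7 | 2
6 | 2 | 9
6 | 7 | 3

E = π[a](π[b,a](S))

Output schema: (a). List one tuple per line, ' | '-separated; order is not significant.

Stepwise |·|:
  S → 6
  π[b,a](S) → 6
  π[a](π[b,a](S)) → 6

== RESULT ==
a
2
2
6
7
7
7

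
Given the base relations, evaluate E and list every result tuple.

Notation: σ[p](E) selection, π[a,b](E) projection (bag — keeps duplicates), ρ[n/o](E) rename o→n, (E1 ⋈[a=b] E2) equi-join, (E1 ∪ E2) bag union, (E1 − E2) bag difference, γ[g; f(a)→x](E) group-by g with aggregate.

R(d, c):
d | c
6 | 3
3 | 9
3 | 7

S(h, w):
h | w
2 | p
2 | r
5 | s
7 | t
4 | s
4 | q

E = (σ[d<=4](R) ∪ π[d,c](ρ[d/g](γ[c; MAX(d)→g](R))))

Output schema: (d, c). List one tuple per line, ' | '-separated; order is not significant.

Subexpression sizes:
  R → 3
  σ[d<=4](R) → 2
  R → 3
  γ[c; MAX(d)→g](R) → 3
  ρ[d/g](γ[c; MAX(d)→g](R)) → 3
  π[d,c](ρ[d/g](γ[c; MAX(d)→g](R))) → 3
  (σ[d<=4](R) ∪ π[d,c](ρ[d/g](γ[c; MAX(d)→g](R)))) → 5

== RESULT ==
d | c
3 | 7
3 | 7
3 | 9
3 | 9
6 | 3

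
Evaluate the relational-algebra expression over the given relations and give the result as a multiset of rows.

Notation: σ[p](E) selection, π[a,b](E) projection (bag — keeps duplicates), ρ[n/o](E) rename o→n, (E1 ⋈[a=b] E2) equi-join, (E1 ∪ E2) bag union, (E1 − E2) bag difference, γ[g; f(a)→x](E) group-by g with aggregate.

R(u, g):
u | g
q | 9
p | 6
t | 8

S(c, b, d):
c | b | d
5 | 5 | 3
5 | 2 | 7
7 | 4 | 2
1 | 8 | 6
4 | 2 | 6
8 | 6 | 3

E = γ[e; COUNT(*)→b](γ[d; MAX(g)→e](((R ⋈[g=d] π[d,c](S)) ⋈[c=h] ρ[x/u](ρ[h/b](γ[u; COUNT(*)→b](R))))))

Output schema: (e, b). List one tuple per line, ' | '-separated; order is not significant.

Stepwise |·|:
  R → 3
  S → 6
  π[d,c](S) → 6
  (R ⋈[g=d] π[d,c](S)) → 2
  R → 3
  γ[u; COUNT(*)→b](R) → 3
  ρ[h/b](γ[u; COUNT(*)→b](R)) → 3
  ρ[x/u](ρ[h/b](γ[u; COUNT(*)→b](R))) → 3
  ((R ⋈[g=d] π[d,c](S)) ⋈[c=h] ρ[x/u](ρ[h/b](γ[u; COUNT(*)→b](R)))) → 3
  γ[d; MAX(g)→e](((R ⋈[g=d] π[d,c](S)) ⋈[c=h] ρ[x/u](ρ[h/b](γ[u; COUNT(*)→b](R))))) → 1
  γ[e; COUNT(*)→b](γ[d; MAX(g)→e](((R ⋈[g=d] π[d,c](S)) ⋈[c=h] ρ[x/u](ρ[h/b](γ[u; COUNT(*)→b](R)))))) → 1

== RESULT ==
e | b
6 | 1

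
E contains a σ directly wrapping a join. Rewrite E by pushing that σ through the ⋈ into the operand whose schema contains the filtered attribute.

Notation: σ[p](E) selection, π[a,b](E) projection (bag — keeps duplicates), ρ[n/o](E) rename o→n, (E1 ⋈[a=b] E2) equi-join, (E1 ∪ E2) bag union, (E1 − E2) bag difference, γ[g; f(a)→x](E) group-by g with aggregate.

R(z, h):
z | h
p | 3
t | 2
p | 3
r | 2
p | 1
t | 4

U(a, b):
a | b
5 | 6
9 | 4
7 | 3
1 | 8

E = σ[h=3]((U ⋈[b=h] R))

σ filters on h, owned by the right side.
E' = (U ⋈[b=h] σ[h=3](R))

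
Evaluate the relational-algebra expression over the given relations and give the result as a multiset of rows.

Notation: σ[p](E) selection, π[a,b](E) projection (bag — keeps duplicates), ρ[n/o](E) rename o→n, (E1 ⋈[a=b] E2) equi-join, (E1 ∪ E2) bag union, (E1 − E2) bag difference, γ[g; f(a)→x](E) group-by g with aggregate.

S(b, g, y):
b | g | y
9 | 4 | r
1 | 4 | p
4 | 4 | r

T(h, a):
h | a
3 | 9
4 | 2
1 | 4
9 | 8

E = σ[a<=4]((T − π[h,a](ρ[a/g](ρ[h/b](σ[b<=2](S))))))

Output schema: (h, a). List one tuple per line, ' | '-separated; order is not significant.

Stepwise |·|:
  T → 4
  S → 3
  σ[b<=2](S) → 1
  ρ[h/b](σ[b<=2](S)) → 1
  ρ[a/g](ρ[h/b](σ[b<=2](S))) → 1
  π[h,a](ρ[a/g](ρ[h/b](σ[b<=2](S)))) → 1
  (T − π[h,a](ρ[a/g](ρ[h/b](σ[b<=2](S))))) → 3
  σ[a<=4]((T − π[h,a](ρ[a/g](ρ[h/b](σ[b<=2](S)))))) → 1

== RESULT ==
h | a
4 | 2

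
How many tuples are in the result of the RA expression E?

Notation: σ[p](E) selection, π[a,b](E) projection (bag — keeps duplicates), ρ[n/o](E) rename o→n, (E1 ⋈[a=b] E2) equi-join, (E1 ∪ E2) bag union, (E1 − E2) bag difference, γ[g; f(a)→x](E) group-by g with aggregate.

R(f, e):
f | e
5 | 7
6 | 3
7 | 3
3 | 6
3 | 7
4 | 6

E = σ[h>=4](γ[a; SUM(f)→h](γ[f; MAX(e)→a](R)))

Row counts bottom-up:
  R → 6
  γ[f; MAX(e)→a](R) → 5
  γ[a; SUM(f)→h](γ[f; MAX(e)→a](R)) → 3
  σ[h>=4](γ[a; SUM(f)→h](γ[f; MAX(e)→a](R))) → 3

|E| = 3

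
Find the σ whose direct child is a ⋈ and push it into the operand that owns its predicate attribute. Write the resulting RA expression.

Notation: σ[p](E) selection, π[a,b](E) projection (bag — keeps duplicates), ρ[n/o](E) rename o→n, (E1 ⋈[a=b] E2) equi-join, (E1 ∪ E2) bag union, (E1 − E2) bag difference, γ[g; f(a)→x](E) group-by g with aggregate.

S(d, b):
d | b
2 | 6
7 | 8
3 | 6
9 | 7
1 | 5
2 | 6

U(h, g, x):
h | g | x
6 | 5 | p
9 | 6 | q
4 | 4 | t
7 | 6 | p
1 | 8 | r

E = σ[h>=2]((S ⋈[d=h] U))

σ filters on h, owned by the right side.
E' = (S ⋈[d=h] σ[h>=2](U))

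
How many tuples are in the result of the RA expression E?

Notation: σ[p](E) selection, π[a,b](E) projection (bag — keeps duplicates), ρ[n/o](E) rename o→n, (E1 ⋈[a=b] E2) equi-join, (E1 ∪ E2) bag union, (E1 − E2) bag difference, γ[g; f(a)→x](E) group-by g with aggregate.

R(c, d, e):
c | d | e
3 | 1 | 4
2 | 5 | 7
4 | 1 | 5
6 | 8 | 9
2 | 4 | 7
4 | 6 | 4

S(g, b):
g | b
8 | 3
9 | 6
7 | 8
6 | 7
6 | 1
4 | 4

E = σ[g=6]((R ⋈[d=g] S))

Stepwise |·|:
  R → 6
  S → 6
  (R ⋈[d=g] S) → 4
  σ[g=6]((R ⋈[d=g] S)) → 2

|E| = 2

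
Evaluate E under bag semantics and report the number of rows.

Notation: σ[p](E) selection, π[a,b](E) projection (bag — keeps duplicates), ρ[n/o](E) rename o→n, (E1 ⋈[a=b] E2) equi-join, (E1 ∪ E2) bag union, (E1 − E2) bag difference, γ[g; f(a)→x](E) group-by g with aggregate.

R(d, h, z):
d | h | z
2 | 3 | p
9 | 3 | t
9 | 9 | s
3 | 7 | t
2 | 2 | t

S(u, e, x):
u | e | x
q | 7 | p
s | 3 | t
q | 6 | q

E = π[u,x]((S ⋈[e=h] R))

Stepwise |·|:
  S → 3
  R → 5
  (S ⋈[e=h] R) → 3
  π[u,x]((S ⋈[e=h] R)) → 3

|E| = 3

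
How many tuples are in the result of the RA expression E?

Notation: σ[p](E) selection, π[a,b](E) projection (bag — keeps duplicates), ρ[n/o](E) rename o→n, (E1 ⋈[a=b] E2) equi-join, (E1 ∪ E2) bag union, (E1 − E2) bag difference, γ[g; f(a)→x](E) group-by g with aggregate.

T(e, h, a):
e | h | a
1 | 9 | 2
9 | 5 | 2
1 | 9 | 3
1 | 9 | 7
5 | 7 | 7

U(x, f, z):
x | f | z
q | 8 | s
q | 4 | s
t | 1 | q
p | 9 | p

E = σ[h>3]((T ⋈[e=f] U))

Row counts bottom-up:
  T → 5
  U → 4
  (T ⋈[e=f] U) → 4
  σ[h>3]((T ⋈[e=f] U)) → 4

|E| = 4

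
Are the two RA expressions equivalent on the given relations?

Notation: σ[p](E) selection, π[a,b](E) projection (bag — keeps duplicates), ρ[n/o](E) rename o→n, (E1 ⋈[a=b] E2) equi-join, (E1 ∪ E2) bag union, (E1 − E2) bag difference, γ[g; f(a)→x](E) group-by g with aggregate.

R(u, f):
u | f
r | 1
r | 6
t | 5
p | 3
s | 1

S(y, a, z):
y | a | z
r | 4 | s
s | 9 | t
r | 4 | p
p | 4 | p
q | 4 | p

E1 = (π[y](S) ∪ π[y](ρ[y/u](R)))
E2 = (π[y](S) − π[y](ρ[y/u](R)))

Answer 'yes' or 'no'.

E1 subexpression sizes:
  S → 5
  π[y](S) → 5
  R → 5
  ρ[y/u](R) → 5
  π[y](ρ[y/u](R)) → 5
  (π[y](S) ∪ π[y](ρ[y/u](R))) → 10
E2 subexpression sizes:
  S → 5
  π[y](S) → 5
  R → 5
  ρ[y/u](R) → 5
  π[y](ρ[y/u](R)) → 5
  (π[y](S) − π[y](ρ[y/u](R))) → 1

E1 result:
y
p
p
q
r
r
r
r
s
s
t
E2 result:
y
q
Witness: ('t',) appears 1× in E1 but 0× in E2.

no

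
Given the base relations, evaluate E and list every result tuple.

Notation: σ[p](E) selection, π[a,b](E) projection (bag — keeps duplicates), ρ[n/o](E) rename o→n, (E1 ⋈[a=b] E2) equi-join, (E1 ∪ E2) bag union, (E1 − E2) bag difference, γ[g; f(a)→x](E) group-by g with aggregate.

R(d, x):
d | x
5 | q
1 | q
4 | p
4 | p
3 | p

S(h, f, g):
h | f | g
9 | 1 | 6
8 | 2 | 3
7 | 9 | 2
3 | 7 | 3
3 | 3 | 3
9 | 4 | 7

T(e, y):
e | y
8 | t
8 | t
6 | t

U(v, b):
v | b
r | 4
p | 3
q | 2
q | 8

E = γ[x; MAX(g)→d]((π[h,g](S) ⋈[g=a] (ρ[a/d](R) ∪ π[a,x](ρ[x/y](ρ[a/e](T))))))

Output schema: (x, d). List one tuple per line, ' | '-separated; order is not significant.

Subexpression sizes:
  S → 6
  π[h,g](S) → 6
  R → 5
  ρ[a/d](R) → 5
  T → 3
  ρ[a/e](T) → 3
  ρ[x/y](ρ[a/e](T)) → 3
  π[a,x](ρ[x/y](ρ[a/e](T))) → 3
  (ρ[a/d](R) ∪ π[a,x](ρ[x/y](ρ[a/e](T)))) → 8
  (π[h,g](S) ⋈[g=a] (ρ[a/d](R) ∪ π[a,x](ρ[x/y](ρ[a/e](T))))) → 4
  γ[x; MAX(g)→d]((π[h,g](S) ⋈[g=a] (ρ[a/d](R) ∪ π[a,x](ρ[x/y](ρ[a/e](T)))))) → 2

== RESULT ==
x | d
p | 3
t | 6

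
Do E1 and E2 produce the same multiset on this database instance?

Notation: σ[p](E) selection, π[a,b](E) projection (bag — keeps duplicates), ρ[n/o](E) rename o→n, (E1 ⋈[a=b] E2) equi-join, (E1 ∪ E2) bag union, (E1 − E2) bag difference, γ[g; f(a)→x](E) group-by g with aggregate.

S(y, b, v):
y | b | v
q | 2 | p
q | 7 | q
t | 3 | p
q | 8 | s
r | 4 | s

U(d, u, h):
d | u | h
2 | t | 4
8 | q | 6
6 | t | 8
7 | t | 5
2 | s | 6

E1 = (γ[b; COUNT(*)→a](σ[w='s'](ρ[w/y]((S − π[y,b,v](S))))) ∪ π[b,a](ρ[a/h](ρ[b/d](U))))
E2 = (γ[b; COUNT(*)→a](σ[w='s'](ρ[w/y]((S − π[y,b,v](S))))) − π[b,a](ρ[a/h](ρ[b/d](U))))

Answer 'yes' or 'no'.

E1 subexpression sizes:
  S → 5
  S → 5
  π[y,b,v](S) → 5
  (S − π[y,b,v](S)) → 0
  ρ[w/y]((S − π[y,b,v](S))) → 0
  σ[w='s'](ρ[w/y]((S − π[y,b,v](S)))) → 0
  γ[b; COUNT(*)→a](σ[w='s'](ρ[w/y]((S − π[y,b,v](S))))) → 0
  U → 5
  ρ[b/d](U) → 5
  ρ[a/h](ρ[b/d](U)) → 5
  π[b,a](ρ[a/h](ρ[b/d](U))) → 5
  (γ[b; COUNT(*)→a](σ[w='s'](ρ[w/y]((S − π[y,b,v](S))))) ∪ π[b,a](ρ[a/h](ρ[b/d](U)))) → 5
E2 subexpression sizes:
  S → 5
  S → 5
  π[y,b,v](S) → 5
  (S − π[y,b,v](S)) → 0
  ρ[w/y]((S − π[y,b,v](S))) → 0
  σ[w='s'](ρ[w/y]((S − π[y,b,v](S)))) → 0
  γ[b; COUNT(*)→a](σ[w='s'](ρ[w/y]((S − π[y,b,v](S))))) → 0
  U → 5
  ρ[b/d](U) → 5
  ρ[a/h](ρ[b/d](U)) → 5
  π[b,a](ρ[a/h](ρ[b/d](U))) → 5
  (γ[b; COUNT(*)→a](σ[w='s'](ρ[w/y]((S − π[y,b,v](S))))) − π[b,a](ρ[a/h](ρ[b/d](U)))) → 0

E1 result:
b | a
2 | 4
2 | 6
6 | 8
7 | 5
8 | 6
E2 result:
b | a
(0 rows)
Witness: (2, 4) appears 1× in E1 but 0× in E2.

no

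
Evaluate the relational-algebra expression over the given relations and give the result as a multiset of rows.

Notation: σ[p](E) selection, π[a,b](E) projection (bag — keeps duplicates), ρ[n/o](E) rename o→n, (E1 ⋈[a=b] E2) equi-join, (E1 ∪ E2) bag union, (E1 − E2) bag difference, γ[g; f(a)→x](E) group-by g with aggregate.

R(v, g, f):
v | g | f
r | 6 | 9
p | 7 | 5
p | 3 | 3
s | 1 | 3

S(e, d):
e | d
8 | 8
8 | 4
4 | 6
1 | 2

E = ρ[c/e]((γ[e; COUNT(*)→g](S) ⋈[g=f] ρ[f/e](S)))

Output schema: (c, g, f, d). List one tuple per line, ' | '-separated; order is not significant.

Stepwise |·|:
  S → 4
  γ[e; COUNT(*)→g](S) → 3
  S → 4
  ρ[f/e](S) → 4
  (γ[e; COUNT(*)→g](S) ⋈[g=f] ρ[f/e](S)) → 2
  ρ[c/e]((γ[e; COUNT(*)→g](S) ⋈[g=f] ρ[f/e](S))) → 2

== RESULT ==
c | g | f | d
1 | 1 | 1 | 2
4 | 1 | 1 | 2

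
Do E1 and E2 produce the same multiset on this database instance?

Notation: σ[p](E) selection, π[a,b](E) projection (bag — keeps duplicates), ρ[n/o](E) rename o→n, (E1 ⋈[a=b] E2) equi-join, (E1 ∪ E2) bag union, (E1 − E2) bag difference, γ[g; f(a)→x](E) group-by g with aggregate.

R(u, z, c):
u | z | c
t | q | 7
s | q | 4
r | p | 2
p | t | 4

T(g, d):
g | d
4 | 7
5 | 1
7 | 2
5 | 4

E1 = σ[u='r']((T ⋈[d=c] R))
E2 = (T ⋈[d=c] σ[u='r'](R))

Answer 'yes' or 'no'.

E1 row counts bottom-up:
  T → 4
  R → 4
  (T ⋈[d=c] R) → 4
  σ[u='r']((T ⋈[d=c] R)) → 1
E2 row counts bottom-up:
  T → 4
  R → 4
  σ[u='r'](R) → 1
  (T ⋈[d=c] σ[u='r'](R)) → 1

E1 and E2 produce the same multiset:
g | d | u | z | c
7 | 2 | r | p | 2

yes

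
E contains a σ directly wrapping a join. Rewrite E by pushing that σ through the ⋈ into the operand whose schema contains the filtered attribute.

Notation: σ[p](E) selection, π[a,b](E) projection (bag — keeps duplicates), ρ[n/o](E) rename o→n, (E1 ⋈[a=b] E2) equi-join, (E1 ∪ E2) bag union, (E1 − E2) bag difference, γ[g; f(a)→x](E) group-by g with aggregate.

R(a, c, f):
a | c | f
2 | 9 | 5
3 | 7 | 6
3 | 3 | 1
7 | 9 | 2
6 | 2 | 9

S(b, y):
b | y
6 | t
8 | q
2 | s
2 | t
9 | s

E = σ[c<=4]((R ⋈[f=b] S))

σ filters on c, owned by the left side.
E' = (σ[c<=4](R) ⋈[f=b] S)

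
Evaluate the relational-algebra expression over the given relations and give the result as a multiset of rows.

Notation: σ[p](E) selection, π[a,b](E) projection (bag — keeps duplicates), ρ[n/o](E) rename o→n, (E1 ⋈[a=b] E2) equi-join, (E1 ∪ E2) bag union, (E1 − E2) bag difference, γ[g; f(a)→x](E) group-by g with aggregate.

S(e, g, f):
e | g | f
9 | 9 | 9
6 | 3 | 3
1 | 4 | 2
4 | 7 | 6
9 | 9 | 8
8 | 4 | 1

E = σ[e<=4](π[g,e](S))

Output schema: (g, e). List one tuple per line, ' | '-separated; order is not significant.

Stepwise |·|:
  S → 6
  π[g,e](S) → 6
  σ[e<=4](π[g,e](S)) → 2

== RESULT ==
g | e
4 | 1
7 | 4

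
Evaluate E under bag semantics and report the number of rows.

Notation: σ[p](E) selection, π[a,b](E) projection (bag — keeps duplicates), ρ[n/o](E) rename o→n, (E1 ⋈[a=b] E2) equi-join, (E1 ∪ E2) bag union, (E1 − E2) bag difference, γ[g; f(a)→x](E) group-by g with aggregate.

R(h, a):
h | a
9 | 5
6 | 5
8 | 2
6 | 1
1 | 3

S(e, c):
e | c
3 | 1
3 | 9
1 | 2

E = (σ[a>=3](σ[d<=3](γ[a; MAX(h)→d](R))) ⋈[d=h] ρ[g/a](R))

Per-node cardinality:
  R → 5
  γ[a; MAX(h)→d](R) → 4
  σ[d<=3](γ[a; MAX(h)→d](R)) → 1
  σ[a>=3](σ[d<=3](γ[a; MAX(h)→d](R))) → 1
  R → 5
  ρ[g/a](R) → 5
  (σ[a>=3](σ[d<=3](γ[a; MAX(h)→d](R))) ⋈[d=h] ρ[g/a](R)) → 1

|E| = 1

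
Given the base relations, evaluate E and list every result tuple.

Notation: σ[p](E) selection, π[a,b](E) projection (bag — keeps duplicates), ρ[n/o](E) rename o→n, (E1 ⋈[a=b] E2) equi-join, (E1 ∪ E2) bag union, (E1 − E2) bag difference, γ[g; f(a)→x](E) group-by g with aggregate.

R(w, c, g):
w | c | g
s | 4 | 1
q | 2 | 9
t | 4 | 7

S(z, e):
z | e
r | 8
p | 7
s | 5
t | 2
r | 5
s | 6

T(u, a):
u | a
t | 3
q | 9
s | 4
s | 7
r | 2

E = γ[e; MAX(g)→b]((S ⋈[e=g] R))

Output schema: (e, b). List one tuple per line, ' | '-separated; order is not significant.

Subexpression sizes:
  S → 6
  R → 3
  (S ⋈[e=g] R) → 1
  γ[e; MAX(g)→b]((S ⋈[e=g] R)) → 1

== RESULT ==
e | b
7 | 7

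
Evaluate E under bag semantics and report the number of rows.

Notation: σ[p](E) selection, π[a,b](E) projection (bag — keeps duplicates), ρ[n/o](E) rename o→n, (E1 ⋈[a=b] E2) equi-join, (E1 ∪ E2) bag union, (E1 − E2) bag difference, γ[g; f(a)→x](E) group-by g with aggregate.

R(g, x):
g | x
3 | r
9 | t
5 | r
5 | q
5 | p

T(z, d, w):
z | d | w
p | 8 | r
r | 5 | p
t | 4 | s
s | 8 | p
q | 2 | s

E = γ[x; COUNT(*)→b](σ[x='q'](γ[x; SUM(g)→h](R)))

Row counts bottom-up:
  R → 5
  γ[x; SUM(g)→h](R) → 4
  σ[x='q'](γ[x; SUM(g)→h](R)) → 1
  γ[x; COUNT(*)→b](σ[x='q'](γ[x; SUM(g)→h](R))) → 1

|E| = 1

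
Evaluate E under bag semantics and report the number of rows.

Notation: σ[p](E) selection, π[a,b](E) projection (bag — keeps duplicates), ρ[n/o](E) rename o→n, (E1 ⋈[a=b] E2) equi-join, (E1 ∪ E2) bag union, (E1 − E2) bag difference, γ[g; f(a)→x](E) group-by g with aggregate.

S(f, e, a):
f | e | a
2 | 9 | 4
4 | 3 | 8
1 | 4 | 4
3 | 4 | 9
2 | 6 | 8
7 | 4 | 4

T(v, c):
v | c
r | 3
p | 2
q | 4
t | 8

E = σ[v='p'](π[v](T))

Stepwise |·|:
  T → 4
  π[v](T) → 4
  σ[v='p'](π[v](T)) → 1

|E| = 1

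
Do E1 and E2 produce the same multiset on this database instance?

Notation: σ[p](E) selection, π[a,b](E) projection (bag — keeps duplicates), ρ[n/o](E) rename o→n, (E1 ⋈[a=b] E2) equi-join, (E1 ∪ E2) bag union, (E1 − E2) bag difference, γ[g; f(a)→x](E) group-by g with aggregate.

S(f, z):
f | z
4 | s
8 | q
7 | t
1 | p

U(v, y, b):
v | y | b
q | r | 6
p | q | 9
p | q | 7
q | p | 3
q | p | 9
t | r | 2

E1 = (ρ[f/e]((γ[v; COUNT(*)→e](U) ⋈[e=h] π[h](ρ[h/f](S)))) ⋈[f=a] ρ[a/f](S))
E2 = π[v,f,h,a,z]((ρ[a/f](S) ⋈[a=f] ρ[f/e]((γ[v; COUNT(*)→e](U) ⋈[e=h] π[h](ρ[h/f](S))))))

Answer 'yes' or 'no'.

E1 stepwise |·|:
  U → 6
  γ[v; COUNT(*)→e](U) → 3
  S → 4
  ρ[h/f](S) → 4
  π[h](ρ[h/f](S)) → 4
  (γ[v; COUNT(*)→e](U) ⋈[e=h] π[h](ρ[h/f](S))) → 1
  ρ[f/e]((γ[v; COUNT(*)→e](U) ⋈[e=h] π[h](ρ[h/f](S)))) → 1
  S → 4
  ρ[a/f](S) → 4
  (ρ[f/e]((γ[v; COUNT(*)→e](U) ⋈[e=h] π[h](ρ[h/f](S)))) ⋈[f=a] ρ[a/f](S)) → 1
E2 stepwise |·|:
  S → 4
  ρ[a/f](S) → 4
  U → 6
  γ[v; COUNT(*)→e](U) → 3
  S → 4
  ρ[h/f](S) → 4
  π[h](ρ[h/f](S)) → 4
  (γ[v; COUNT(*)→e](U) ⋈[e=h] π[h](ρ[h/f](S))) → 1
  ρ[f/e]((γ[v; COUNT(*)→e](U) ⋈[e=h] π[h](ρ[h/f](S)))) → 1
  (ρ[a/f](S) ⋈[a=f] ρ[f/e]((γ[v; COUNT(*)→e](U) ⋈[e=h] π[h](ρ[h/f](S))))) → 1
  π[v,f,h,a,z]((ρ[a/f](S) ⋈[a=f] ρ[f/e]((γ[v; COUNT(*)→e](U) ⋈[e=h] π[h](ρ[h/f](S)))))) → 1

E1 and E2 produce the same multiset:
v | f | h | a | z
t | 1 | 1 | 1 | p

yes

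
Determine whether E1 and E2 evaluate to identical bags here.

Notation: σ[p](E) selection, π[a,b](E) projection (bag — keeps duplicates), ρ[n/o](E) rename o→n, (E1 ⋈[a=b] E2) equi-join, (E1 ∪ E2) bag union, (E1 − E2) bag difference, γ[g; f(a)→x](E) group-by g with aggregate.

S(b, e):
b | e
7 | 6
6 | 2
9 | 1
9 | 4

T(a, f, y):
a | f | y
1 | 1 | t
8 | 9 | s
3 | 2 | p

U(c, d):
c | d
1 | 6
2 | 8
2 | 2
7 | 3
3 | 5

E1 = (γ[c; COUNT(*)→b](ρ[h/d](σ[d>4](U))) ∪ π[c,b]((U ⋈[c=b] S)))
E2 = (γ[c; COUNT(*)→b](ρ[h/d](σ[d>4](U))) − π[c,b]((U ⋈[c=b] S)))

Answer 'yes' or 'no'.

E1 row counts bottom-up:
  U → 5
  σ[d>4](U) → 3
  ρ[h/d](σ[d>4](U)) → 3
  γ[c; COUNT(*)→b](ρ[h/d](σ[d>4](U))) → 3
  U → 5
  S → 4
  (U ⋈[c=b] S) → 1
  π[c,b]((U ⋈[c=b] S)) → 1
  (γ[c; COUNT(*)→b](ρ[h/d](σ[d>4](U))) ∪ π[c,b]((U ⋈[c=b] S))) → 4
E2 row counts bottom-up:
  U → 5
  σ[d>4](U) → 3
  ρ[h/d](σ[d>4](U)) → 3
  γ[c; COUNT(*)→b](ρ[h/d](σ[d>4](U))) → 3
  U → 5
  S → 4
  (U ⋈[c=b] S) → 1
  π[c,b]((U ⋈[c=b] S)) → 1
  (γ[c; COUNT(*)→b](ρ[h/d](σ[d>4](U))) − π[c,b]((U ⋈[c=b] S))) → 3

E1 result:
c | b
1 | 1
2 | 1
3 | 1
7 | 7
E2 result:
c | b
1 | 1
2 | 1
3 | 1
Witness: (7, 7) appears 1× in E1 but 0× in E2.

no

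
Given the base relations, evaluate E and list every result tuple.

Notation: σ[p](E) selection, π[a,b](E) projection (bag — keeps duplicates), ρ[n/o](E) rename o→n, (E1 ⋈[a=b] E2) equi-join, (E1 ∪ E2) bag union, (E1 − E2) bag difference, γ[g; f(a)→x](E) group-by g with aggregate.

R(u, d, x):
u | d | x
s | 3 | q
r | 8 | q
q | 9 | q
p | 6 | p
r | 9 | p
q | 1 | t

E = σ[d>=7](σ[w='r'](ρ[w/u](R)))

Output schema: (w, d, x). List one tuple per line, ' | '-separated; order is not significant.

Subexpression sizes:
  R → 6
  ρ[w/u](R) → 6
  σ[w='r'](ρ[w/u](R)) → 2
  σ[d>=7](σ[w='r'](ρ[w/u](R))) → 2

== RESULT ==
w | d | x
r | 8 | q
r | 9 | p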